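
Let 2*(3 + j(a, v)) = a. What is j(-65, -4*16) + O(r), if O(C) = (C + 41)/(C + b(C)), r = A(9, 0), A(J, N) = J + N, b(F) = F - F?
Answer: -539/18 ≈ -29.944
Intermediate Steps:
b(F) = 0
j(a, v) = -3 + a/2
r = 9 (r = 9 + 0 = 9)
O(C) = (41 + C)/C (O(C) = (C + 41)/(C + 0) = (41 + C)/C)
j(-65, -4*16) + O(r) = (-3 + (1/2)*(-65)) + (41 + 9)/9 = (-3 - 65/2) + (1/9)*50 = -71/2 + 50/9 = -539/18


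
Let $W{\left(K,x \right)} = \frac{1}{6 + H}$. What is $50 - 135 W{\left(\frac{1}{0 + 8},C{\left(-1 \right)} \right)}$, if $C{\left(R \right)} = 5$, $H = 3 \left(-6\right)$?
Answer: $\frac{245}{4} \approx 61.25$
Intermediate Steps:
$H = -18$
$W{\left(K,x \right)} = - \frac{1}{12}$ ($W{\left(K,x \right)} = \frac{1}{6 - 18} = \frac{1}{-12} = - \frac{1}{12}$)
$50 - 135 W{\left(\frac{1}{0 + 8},C{\left(-1 \right)} \right)} = 50 - - \frac{45}{4} = 50 + \frac{45}{4} = \frac{245}{4}$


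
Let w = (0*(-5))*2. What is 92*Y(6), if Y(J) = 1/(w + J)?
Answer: 46/3 ≈ 15.333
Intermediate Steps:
w = 0 (w = 0*2 = 0)
Y(J) = 1/J (Y(J) = 1/(0 + J) = 1/J)
92*Y(6) = 92/6 = 92*(⅙) = 46/3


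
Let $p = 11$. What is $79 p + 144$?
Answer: $1013$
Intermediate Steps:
$79 p + 144 = 79 \cdot 11 + 144 = 869 + 144 = 1013$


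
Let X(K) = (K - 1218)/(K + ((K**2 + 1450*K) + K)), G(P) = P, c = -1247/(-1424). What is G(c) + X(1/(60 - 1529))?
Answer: 3745498539797/3037373488 ≈ 1233.1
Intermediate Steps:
c = 1247/1424 (c = -1247*(-1/1424) = 1247/1424 ≈ 0.87570)
X(K) = (-1218 + K)/(K**2 + 1452*K) (X(K) = (-1218 + K)/(K + (K**2 + 1451*K)) = (-1218 + K)/(K**2 + 1452*K))
G(c) + X(1/(60 - 1529)) = 1247/1424 + (-1218 + 1/(60 - 1529))/((1/(60 - 1529))*(1452 + 1/(60 - 1529))) = 1247/1424 + (-1218 + 1/(-1469))/((1/(-1469))*(1452 + 1/(-1469))) = 1247/1424 + (-1218 - 1/1469)/((-1/1469)*(1452 - 1/1469)) = 1247/1424 - 1469*(-1789243/1469)/2132987/1469 = 1247/1424 - 1469*1469/2132987*(-1789243/1469) = 1247/1424 + 2628397967/2132987 = 3745498539797/3037373488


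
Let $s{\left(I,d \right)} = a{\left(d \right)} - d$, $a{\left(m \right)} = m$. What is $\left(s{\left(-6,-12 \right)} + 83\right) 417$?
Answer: $34611$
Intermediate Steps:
$s{\left(I,d \right)} = 0$ ($s{\left(I,d \right)} = d - d = 0$)
$\left(s{\left(-6,-12 \right)} + 83\right) 417 = \left(0 + 83\right) 417 = 83 \cdot 417 = 34611$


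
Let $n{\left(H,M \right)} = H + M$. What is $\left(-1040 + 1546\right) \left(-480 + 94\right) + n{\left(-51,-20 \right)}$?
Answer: $-195387$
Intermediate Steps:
$\left(-1040 + 1546\right) \left(-480 + 94\right) + n{\left(-51,-20 \right)} = \left(-1040 + 1546\right) \left(-480 + 94\right) - 71 = 506 \left(-386\right) - 71 = -195316 - 71 = -195387$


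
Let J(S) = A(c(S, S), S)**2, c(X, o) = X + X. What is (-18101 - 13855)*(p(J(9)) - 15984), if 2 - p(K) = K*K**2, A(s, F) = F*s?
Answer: 577620369649078296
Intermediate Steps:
c(X, o) = 2*X
J(S) = 4*S**4 (J(S) = (S*(2*S))**2 = (2*S**2)**2 = 4*S**4)
p(K) = 2 - K**3 (p(K) = 2 - K*K**2 = 2 - K**3)
(-18101 - 13855)*(p(J(9)) - 15984) = (-18101 - 13855)*((2 - (4*9**4)**3) - 15984) = -31956*((2 - (4*6561)**3) - 15984) = -31956*((2 - 1*26244**3) - 15984) = -31956*((2 - 1*18075490334784) - 15984) = -31956*((2 - 18075490334784) - 15984) = -31956*(-18075490334782 - 15984) = -31956*(-18075490350766) = 577620369649078296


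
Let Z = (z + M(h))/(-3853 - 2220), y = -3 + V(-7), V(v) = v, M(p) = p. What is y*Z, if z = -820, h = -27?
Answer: -8470/6073 ≈ -1.3947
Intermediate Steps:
y = -10 (y = -3 - 7 = -10)
Z = 847/6073 (Z = (-820 - 27)/(-3853 - 2220) = -847/(-6073) = -847*(-1/6073) = 847/6073 ≈ 0.13947)
y*Z = -10*847/6073 = -8470/6073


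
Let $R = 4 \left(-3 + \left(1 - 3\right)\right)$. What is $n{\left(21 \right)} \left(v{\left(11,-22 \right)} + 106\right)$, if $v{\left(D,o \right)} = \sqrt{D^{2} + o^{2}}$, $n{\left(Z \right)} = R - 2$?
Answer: $-2332 - 242 \sqrt{5} \approx -2873.1$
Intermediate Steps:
$R = -20$ ($R = 4 \left(-3 - 2\right) = 4 \left(-5\right) = -20$)
$n{\left(Z \right)} = -22$ ($n{\left(Z \right)} = -20 - 2 = -22$)
$n{\left(21 \right)} \left(v{\left(11,-22 \right)} + 106\right) = - 22 \left(\sqrt{11^{2} + \left(-22\right)^{2}} + 106\right) = - 22 \left(\sqrt{121 + 484} + 106\right) = - 22 \left(\sqrt{605} + 106\right) = - 22 \left(11 \sqrt{5} + 106\right) = - 22 \left(106 + 11 \sqrt{5}\right) = -2332 - 242 \sqrt{5}$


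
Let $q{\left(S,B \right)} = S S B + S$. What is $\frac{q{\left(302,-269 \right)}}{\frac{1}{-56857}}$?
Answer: $1394905416918$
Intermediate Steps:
$q{\left(S,B \right)} = S + B S^{2}$ ($q{\left(S,B \right)} = S^{2} B + S = B S^{2} + S = S + B S^{2}$)
$\frac{q{\left(302,-269 \right)}}{\frac{1}{-56857}} = \frac{302 \left(1 - 81238\right)}{\frac{1}{-56857}} = \frac{302 \left(1 - 81238\right)}{- \frac{1}{56857}} = 302 \left(-81237\right) \left(-56857\right) = \left(-24533574\right) \left(-56857\right) = 1394905416918$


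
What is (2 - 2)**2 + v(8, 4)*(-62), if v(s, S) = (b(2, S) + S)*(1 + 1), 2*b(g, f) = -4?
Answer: -248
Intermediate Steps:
b(g, f) = -2 (b(g, f) = (1/2)*(-4) = -2)
v(s, S) = -4 + 2*S (v(s, S) = (-2 + S)*(1 + 1) = (-2 + S)*2 = -4 + 2*S)
(2 - 2)**2 + v(8, 4)*(-62) = (2 - 2)**2 + (-4 + 2*4)*(-62) = 0**2 + (-4 + 8)*(-62) = 0 + 4*(-62) = 0 - 248 = -248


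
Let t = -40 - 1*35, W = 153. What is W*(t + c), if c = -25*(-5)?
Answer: 7650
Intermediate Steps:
t = -75 (t = -40 - 35 = -75)
c = 125
W*(t + c) = 153*(-75 + 125) = 153*50 = 7650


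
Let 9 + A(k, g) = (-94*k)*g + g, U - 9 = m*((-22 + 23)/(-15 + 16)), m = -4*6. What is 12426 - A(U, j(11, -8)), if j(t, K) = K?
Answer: 23723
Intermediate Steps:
m = -24
U = -15 (U = 9 - 24*(-22 + 23)/(-15 + 16) = 9 - 24/1 = 9 - 24 = -15)
A(k, g) = -9 + g - 94*g*k (A(k, g) = -9 + ((-94*k)*g + g) = -9 + (-94*g*k + g) = -9 + (g - 94*g*k) = -9 + g - 94*g*k)
12426 - A(U, j(11, -8)) = 12426 - (-9 - 8 - 94*(-8)*(-15)) = 12426 - (-9 - 8 - 11280) = 12426 - 1*(-11297) = 12426 + 11297 = 23723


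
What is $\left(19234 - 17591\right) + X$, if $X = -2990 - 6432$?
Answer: $-7779$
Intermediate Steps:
$X = -9422$
$\left(19234 - 17591\right) + X = \left(19234 - 17591\right) - 9422 = 1643 - 9422 = -7779$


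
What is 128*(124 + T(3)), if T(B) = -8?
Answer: 14848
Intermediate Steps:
128*(124 + T(3)) = 128*(124 - 8) = 128*116 = 14848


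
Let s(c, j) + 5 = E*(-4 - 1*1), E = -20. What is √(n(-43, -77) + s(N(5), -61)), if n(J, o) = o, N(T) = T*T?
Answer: 3*√2 ≈ 4.2426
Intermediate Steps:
N(T) = T²
s(c, j) = 95 (s(c, j) = -5 - 20*(-4 - 1*1) = -5 - 20*(-4 - 1) = -5 - 20*(-5) = -5 + 100 = 95)
√(n(-43, -77) + s(N(5), -61)) = √(-77 + 95) = √18 = 3*√2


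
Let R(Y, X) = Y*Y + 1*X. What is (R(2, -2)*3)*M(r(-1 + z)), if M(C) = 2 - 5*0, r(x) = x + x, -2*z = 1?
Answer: 12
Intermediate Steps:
z = -1/2 (z = -1/2*1 = -1/2 ≈ -0.50000)
R(Y, X) = X + Y**2 (R(Y, X) = Y**2 + X = X + Y**2)
r(x) = 2*x
M(C) = 2 (M(C) = 2 + 0 = 2)
(R(2, -2)*3)*M(r(-1 + z)) = ((-2 + 2**2)*3)*2 = ((-2 + 4)*3)*2 = (2*3)*2 = 6*2 = 12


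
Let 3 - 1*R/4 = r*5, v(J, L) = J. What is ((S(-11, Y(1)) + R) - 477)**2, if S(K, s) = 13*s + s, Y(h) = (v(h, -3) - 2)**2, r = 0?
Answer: 203401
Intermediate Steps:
R = 12 (R = 12 - 0*5 = 12 - 4*0 = 12 + 0 = 12)
Y(h) = (-2 + h)**2 (Y(h) = (h - 2)**2 = (-2 + h)**2)
S(K, s) = 14*s
((S(-11, Y(1)) + R) - 477)**2 = ((14*(-2 + 1)**2 + 12) - 477)**2 = ((14*(-1)**2 + 12) - 477)**2 = ((14*1 + 12) - 477)**2 = ((14 + 12) - 477)**2 = (26 - 477)**2 = (-451)**2 = 203401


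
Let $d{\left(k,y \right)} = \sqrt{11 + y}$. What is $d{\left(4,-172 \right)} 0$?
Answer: $0$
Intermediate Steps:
$d{\left(4,-172 \right)} 0 = \sqrt{11 - 172} \cdot 0 = \sqrt{-161} \cdot 0 = i \sqrt{161} \cdot 0 = 0$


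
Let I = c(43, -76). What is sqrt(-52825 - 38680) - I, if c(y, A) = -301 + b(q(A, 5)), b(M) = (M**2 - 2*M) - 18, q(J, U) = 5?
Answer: 304 + I*sqrt(91505) ≈ 304.0 + 302.5*I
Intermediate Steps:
b(M) = -18 + M**2 - 2*M
c(y, A) = -304 (c(y, A) = -301 + (-18 + 5**2 - 2*5) = -301 + (-18 + 25 - 10) = -301 - 3 = -304)
I = -304
sqrt(-52825 - 38680) - I = sqrt(-52825 - 38680) - 1*(-304) = sqrt(-91505) + 304 = I*sqrt(91505) + 304 = 304 + I*sqrt(91505)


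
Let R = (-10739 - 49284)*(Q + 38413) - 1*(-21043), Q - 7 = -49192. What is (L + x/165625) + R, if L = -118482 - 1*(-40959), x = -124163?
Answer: 107078429963337/165625 ≈ 6.4651e+8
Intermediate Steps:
Q = -49185 (Q = 7 - 49192 = -49185)
L = -77523 (L = -118482 + 40959 = -77523)
R = 646588799 (R = (-10739 - 49284)*(-49185 + 38413) - 1*(-21043) = -60023*(-10772) + 21043 = 646567756 + 21043 = 646588799)
(L + x/165625) + R = (-77523 - 124163/165625) + 646588799 = -12839871038/165625 + 646588799 = 107078429963337/165625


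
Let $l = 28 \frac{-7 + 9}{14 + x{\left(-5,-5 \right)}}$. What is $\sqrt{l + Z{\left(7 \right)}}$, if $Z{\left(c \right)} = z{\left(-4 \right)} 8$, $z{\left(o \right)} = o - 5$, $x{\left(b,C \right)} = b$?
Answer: $\frac{4 i \sqrt{37}}{3} \approx 8.1104 i$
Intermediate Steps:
$z{\left(o \right)} = -5 + o$
$Z{\left(c \right)} = -72$ ($Z{\left(c \right)} = \left(-5 - 4\right) 8 = \left(-9\right) 8 = -72$)
$l = \frac{56}{9}$ ($l = 28 \frac{-7 + 9}{14 - 5} = 28 \cdot \frac{2}{9} = \frac{56}{9} \approx 6.2222$)
$\sqrt{l + Z{\left(7 \right)}} = \sqrt{\frac{56}{9} - 72} = \sqrt{- \frac{592}{9}} = \frac{4 i \sqrt{37}}{3}$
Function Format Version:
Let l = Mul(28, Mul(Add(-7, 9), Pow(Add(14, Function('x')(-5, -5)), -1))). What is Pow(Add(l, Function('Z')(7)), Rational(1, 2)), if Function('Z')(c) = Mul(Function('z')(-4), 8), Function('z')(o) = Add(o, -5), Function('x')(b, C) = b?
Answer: Mul(Rational(4, 3), I, Pow(37, Rational(1, 2))) ≈ Mul(8.1104, I)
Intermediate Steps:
Function('z')(o) = Add(-5, o)
Function('Z')(c) = -72 (Function('Z')(c) = Mul(Add(-5, -4), 8) = Mul(-9, 8) = -72)
l = Rational(56, 9) (l = Mul(28, Mul(Add(-7, 9), Pow(Add(14, -5), -1))) = Mul(28, Mul(2, Pow(9, -1))) = Mul(28, Mul(2, Rational(1, 9))) = Mul(28, Rational(2, 9)) = Rational(56, 9) ≈ 6.2222)
Pow(Add(l, Function('Z')(7)), Rational(1, 2)) = Pow(Add(Rational(56, 9), -72), Rational(1, 2)) = Pow(Rational(-592, 9), Rational(1, 2)) = Mul(Rational(4, 3), I, Pow(37, Rational(1, 2)))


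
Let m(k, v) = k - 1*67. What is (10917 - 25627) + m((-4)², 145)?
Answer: -14761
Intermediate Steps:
m(k, v) = -67 + k (m(k, v) = k - 67 = -67 + k)
(10917 - 25627) + m((-4)², 145) = (10917 - 25627) + (-67 + (-4)²) = -14710 + (-67 + 16) = -14710 - 51 = -14761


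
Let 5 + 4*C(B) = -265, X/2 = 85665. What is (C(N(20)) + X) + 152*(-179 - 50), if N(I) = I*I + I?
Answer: 272909/2 ≈ 1.3645e+5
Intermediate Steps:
N(I) = I + I² (N(I) = I² + I = I + I²)
X = 171330 (X = 2*85665 = 171330)
C(B) = -135/2 (C(B) = -5/4 + (¼)*(-265) = -5/4 - 265/4 = -135/2)
(C(N(20)) + X) + 152*(-179 - 50) = (-135/2 + 171330) + 152*(-179 - 50) = 342525/2 + 152*(-229) = 342525/2 - 34808 = 272909/2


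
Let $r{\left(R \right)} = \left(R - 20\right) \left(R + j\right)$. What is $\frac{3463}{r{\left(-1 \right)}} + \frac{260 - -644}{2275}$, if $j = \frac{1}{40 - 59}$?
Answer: $\frac{4287653}{27300} \approx 157.06$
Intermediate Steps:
$j = - \frac{1}{19}$ ($j = \frac{1}{-19} = - \frac{1}{19} \approx -0.052632$)
$r{\left(R \right)} = \left(-20 + R\right) \left(- \frac{1}{19} + R\right)$ ($r{\left(R \right)} = \left(R - 20\right) \left(R - \frac{1}{19}\right) = \left(-20 + R\right) \left(- \frac{1}{19} + R\right)$)
$\frac{3463}{r{\left(-1 \right)}} + \frac{260 - -644}{2275} = \frac{3463}{\frac{20}{19} + \left(-1\right)^{2} - - \frac{381}{19}} + \frac{260 - -644}{2275} = \frac{3463}{\frac{20}{19} + 1 + \frac{381}{19}} + \left(260 + 644\right) \frac{1}{2275} = \frac{3463}{\frac{420}{19}} + 904 \cdot \frac{1}{2275} = 3463 \cdot \frac{19}{420} + \frac{904}{2275} = \frac{65797}{420} + \frac{904}{2275} = \frac{4287653}{27300}$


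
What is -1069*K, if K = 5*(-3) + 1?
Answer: 14966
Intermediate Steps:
K = -14 (K = -15 + 1 = -14)
-1069*K = -1069*(-14) = 14966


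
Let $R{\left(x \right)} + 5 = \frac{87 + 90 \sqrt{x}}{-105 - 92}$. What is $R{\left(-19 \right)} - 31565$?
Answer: $- \frac{6219377}{197} - \frac{90 i \sqrt{19}}{197} \approx -31570.0 - 1.9914 i$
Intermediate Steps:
$R{\left(x \right)} = - \frac{1072}{197} - \frac{90 \sqrt{x}}{197}$ ($R{\left(x \right)} = -5 + \frac{87 + 90 \sqrt{x}}{-105 - 92} = -5 + \frac{87 + 90 \sqrt{x}}{-197} = -5 + \left(87 + 90 \sqrt{x}\right) \left(- \frac{1}{197}\right) = -5 - \left(\frac{87}{197} + \frac{90 \sqrt{x}}{197}\right) = - \frac{1072}{197} - \frac{90 \sqrt{x}}{197}$)
$R{\left(-19 \right)} - 31565 = \left(- \frac{1072}{197} - \frac{90 \sqrt{-19}}{197}\right) - 31565 = \left(- \frac{1072}{197} - \frac{90 i \sqrt{19}}{197}\right) - 31565 = - \frac{6219377}{197} - \frac{90 i \sqrt{19}}{197}$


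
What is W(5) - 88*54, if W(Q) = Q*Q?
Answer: -4727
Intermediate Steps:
W(Q) = Q²
W(5) - 88*54 = 5² - 88*54 = 25 - 4752 = -4727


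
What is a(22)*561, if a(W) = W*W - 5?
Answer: 268719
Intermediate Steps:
a(W) = -5 + W² (a(W) = W² - 5 = -5 + W²)
a(22)*561 = (-5 + 22²)*561 = (-5 + 484)*561 = 479*561 = 268719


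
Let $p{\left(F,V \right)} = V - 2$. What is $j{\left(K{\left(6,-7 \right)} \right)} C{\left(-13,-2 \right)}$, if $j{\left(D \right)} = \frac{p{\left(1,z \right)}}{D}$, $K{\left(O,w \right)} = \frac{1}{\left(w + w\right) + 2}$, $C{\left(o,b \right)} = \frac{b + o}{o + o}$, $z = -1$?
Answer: $\frac{270}{13} \approx 20.769$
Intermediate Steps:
$C{\left(o,b \right)} = \frac{b + o}{2 o}$
$p{\left(F,V \right)} = -2 + V$
$K{\left(O,w \right)} = \frac{1}{2 + 2 w}$ ($K{\left(O,w \right)} = \frac{1}{2 w + 2} = \frac{1}{2 + 2 w}$)
$j{\left(D \right)} = - \frac{3}{D}$ ($j{\left(D \right)} = \frac{-2 - 1}{D} = - \frac{3}{D}$)
$j{\left(K{\left(6,-7 \right)} \right)} C{\left(-13,-2 \right)} = - \frac{3}{\frac{1}{2} \frac{1}{1 - 7}} \frac{-2 - 13}{2 \left(-13\right)} = - \frac{3}{\frac{1}{2} \frac{1}{-6}} \cdot \frac{1}{2} \left(- \frac{1}{13}\right) \left(-15\right) = - \frac{3}{\frac{1}{2} \left(- \frac{1}{6}\right)} \frac{15}{26} = - \frac{3}{- \frac{1}{12}} \cdot \frac{15}{26} = \left(-3\right) \left(-12\right) \frac{15}{26} = 36 \cdot \frac{15}{26} = \frac{270}{13}$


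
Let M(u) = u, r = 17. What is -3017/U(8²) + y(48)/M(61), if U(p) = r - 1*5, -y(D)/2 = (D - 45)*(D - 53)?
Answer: -183677/732 ≈ -250.92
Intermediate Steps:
y(D) = -2*(-53 + D)*(-45 + D) (y(D) = -2*(D - 45)*(D - 53) = -2*(-45 + D)*(-53 + D) = -2*(-53 + D)*(-45 + D))
U(p) = 12 (U(p) = 17 - 1*5 = 17 - 5 = 12)
-3017/U(8²) + y(48)/M(61) = -3017/12 + (-4770 - 2*48² + 196*48)/61 = -3017*1/12 + (-4770 - 2*2304 + 9408)*(1/61) = -3017/12 + (-4770 - 4608 + 9408)*(1/61) = -3017/12 + 30*(1/61) = -3017/12 + 30/61 = -183677/732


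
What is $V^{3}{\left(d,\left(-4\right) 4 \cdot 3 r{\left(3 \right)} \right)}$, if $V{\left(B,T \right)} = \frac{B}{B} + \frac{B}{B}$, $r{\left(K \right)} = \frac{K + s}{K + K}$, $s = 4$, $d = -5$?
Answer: $8$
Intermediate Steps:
$r{\left(K \right)} = \frac{4 + K}{2 K}$ ($r{\left(K \right)} = \frac{K + 4}{K + K} = \frac{4 + K}{2 K}$)
$V{\left(B,T \right)} = 2$ ($V{\left(B,T \right)} = 1 + 1 = 2$)
$V^{3}{\left(d,\left(-4\right) 4 \cdot 3 r{\left(3 \right)} \right)} = 2^{3} = 8$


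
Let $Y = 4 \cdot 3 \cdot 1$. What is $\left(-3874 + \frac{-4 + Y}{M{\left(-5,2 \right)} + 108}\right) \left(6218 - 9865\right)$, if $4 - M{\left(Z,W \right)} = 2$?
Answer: $\frac{777051702}{55} \approx 1.4128 \cdot 10^{7}$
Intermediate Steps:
$M{\left(Z,W \right)} = 2$ ($M{\left(Z,W \right)} = 4 - 2 = 2$)
$Y = 12$ ($Y = 4 \cdot 3 = 12$)
$\left(-3874 + \frac{-4 + Y}{M{\left(-5,2 \right)} + 108}\right) \left(6218 - 9865\right) = \left(-3874 + \frac{-4 + 12}{2 + 108}\right) \left(6218 - 9865\right) = \left(-3874 + \frac{8}{110}\right) \left(-3647\right) = \left(-3874 + 8 \cdot \frac{1}{110}\right) \left(-3647\right) = \left(-3874 + \frac{4}{55}\right) \left(-3647\right) = \left(- \frac{213066}{55}\right) \left(-3647\right) = \frac{777051702}{55}$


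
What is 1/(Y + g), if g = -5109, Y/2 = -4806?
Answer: -1/14721 ≈ -6.7930e-5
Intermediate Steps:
Y = -9612 (Y = 2*(-4806) = -9612)
1/(Y + g) = 1/(-9612 - 5109) = 1/(-14721) = -1/14721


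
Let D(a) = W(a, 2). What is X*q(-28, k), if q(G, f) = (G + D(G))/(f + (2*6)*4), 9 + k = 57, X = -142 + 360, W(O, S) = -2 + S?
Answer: -763/12 ≈ -63.583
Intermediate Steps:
X = 218
k = 48 (k = -9 + 57 = 48)
D(a) = 0 (D(a) = -2 + 2 = 0)
q(G, f) = G/(48 + f) (q(G, f) = (G + 0)/(f + (2*6)*4) = G/(f + 12*4) = G/(f + 48) = G/(48 + f))
X*q(-28, k) = 218*(-28/(48 + 48)) = 218*(-28/96) = 218*(-28*1/96) = 218*(-7/24) = -763/12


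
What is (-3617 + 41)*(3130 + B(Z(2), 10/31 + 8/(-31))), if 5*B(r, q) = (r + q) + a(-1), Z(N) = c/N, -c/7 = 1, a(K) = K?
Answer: -346880940/31 ≈ -1.1190e+7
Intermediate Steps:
c = -7 (c = -7*1 = -7)
Z(N) = -7/N
B(r, q) = -⅕ + q/5 + r/5 (B(r, q) = ((r + q) - 1)/5 = ((q + r) - 1)/5 = (-1 + q + r)/5 = -⅕ + q/5 + r/5)
(-3617 + 41)*(3130 + B(Z(2), 10/31 + 8/(-31))) = (-3617 + 41)*(3130 + (-⅕ + (10/31 + 8/(-31))/5 + (-7/2)/5)) = -3576*(3130 + (-⅕ + (10*(1/31) + 8*(-1/31))/5 + (-7*½)/5)) = -3576*(3130 + (-⅕ + (10/31 - 8/31)/5 + (⅕)*(-7/2))) = -3576*(3130 + (-⅕ + (⅕)*(2/31) - 7/10)) = -3576*(3130 + (-⅕ + 2/155 - 7/10)) = -3576*(3130 - 55/62) = -3576*194005/62 = -346880940/31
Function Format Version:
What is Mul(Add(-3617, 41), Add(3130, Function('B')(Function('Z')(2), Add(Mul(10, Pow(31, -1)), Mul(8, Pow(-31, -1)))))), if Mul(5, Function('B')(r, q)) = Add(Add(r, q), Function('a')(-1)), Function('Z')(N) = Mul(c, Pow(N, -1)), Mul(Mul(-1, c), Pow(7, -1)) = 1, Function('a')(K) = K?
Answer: Rational(-346880940, 31) ≈ -1.1190e+7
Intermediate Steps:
c = -7 (c = Mul(-7, 1) = -7)
Function('Z')(N) = Mul(-7, Pow(N, -1))
Function('B')(r, q) = Add(Rational(-1, 5), Mul(Rational(1, 5), q), Mul(Rational(1, 5), r)) (Function('B')(r, q) = Mul(Rational(1, 5), Add(Add(r, q), -1)) = Mul(Rational(1, 5), Add(Add(q, r), -1)) = Mul(Rational(1, 5), Add(-1, q, r)) = Add(Rational(-1, 5), Mul(Rational(1, 5), q), Mul(Rational(1, 5), r)))
Mul(Add(-3617, 41), Add(3130, Function('B')(Function('Z')(2), Add(Mul(10, Pow(31, -1)), Mul(8, Pow(-31, -1)))))) = Mul(Add(-3617, 41), Add(3130, Add(Rational(-1, 5), Mul(Rational(1, 5), Add(Mul(10, Pow(31, -1)), Mul(8, Pow(-31, -1)))), Mul(Rational(1, 5), Mul(-7, Pow(2, -1)))))) = Mul(-3576, Add(3130, Add(Rational(-1, 5), Mul(Rational(1, 5), Add(Mul(10, Rational(1, 31)), Mul(8, Rational(-1, 31)))), Mul(Rational(1, 5), Mul(-7, Rational(1, 2)))))) = Mul(-3576, Add(3130, Add(Rational(-1, 5), Mul(Rational(1, 5), Add(Rational(10, 31), Rational(-8, 31))), Mul(Rational(1, 5), Rational(-7, 2))))) = Mul(-3576, Add(3130, Add(Rational(-1, 5), Mul(Rational(1, 5), Rational(2, 31)), Rational(-7, 10)))) = Mul(-3576, Add(3130, Add(Rational(-1, 5), Rational(2, 155), Rational(-7, 10)))) = Mul(-3576, Add(3130, Rational(-55, 62))) = Mul(-3576, Rational(194005, 62)) = Rational(-346880940, 31)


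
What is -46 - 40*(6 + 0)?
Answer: -286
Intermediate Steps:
-46 - 40*(6 + 0) = -46 - 40*6 = -46 - 10*24 = -46 - 240 = -286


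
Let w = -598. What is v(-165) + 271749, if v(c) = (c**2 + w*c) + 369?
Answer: 398013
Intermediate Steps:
v(c) = 369 + c**2 - 598*c (v(c) = (c**2 - 598*c) + 369 = 369 + c**2 - 598*c)
v(-165) + 271749 = (369 + (-165)**2 - 598*(-165)) + 271749 = (369 + 27225 + 98670) + 271749 = 126264 + 271749 = 398013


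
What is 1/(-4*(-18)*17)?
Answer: 1/1224 ≈ 0.00081699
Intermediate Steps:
1/(-4*(-18)*17) = 1/(72*17) = 1/1224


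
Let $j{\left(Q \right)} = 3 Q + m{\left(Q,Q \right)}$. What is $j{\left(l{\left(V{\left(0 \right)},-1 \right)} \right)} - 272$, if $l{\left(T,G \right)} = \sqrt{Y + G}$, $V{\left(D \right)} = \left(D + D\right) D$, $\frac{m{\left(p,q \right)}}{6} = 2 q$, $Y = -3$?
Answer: $-272 + 30 i \approx -272.0 + 30.0 i$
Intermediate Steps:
$m{\left(p,q \right)} = 12 q$ ($m{\left(p,q \right)} = 6 \cdot 2 q = 12 q$)
$V{\left(D \right)} = 2 D^{2}$ ($V{\left(D \right)} = 2 D D = 2 D^{2}$)
$l{\left(T,G \right)} = \sqrt{-3 + G}$
$j{\left(Q \right)} = 15 Q$ ($j{\left(Q \right)} = 3 Q + 12 Q = 15 Q$)
$j{\left(l{\left(V{\left(0 \right)},-1 \right)} \right)} - 272 = 15 \sqrt{-3 - 1} - 272 = 15 \sqrt{-4} - 272 = 15 \cdot 2 i - 272 = 30 i - 272 = -272 + 30 i$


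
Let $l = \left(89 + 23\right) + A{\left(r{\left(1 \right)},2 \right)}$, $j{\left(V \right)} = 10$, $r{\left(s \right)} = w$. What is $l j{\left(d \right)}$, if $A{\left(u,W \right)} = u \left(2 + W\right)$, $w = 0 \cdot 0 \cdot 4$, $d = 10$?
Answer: $1120$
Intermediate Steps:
$w = 0$ ($w = 0 \cdot 4 = 0$)
$r{\left(s \right)} = 0$
$l = 112$ ($l = \left(89 + 23\right) + 0 \left(2 + 2\right) = 112 + 0 \cdot 4 = 112 + 0 = 112$)
$l j{\left(d \right)} = 112 \cdot 10 = 1120$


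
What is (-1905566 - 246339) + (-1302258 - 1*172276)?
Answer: -3626439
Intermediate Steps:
(-1905566 - 246339) + (-1302258 - 1*172276) = -2151905 + (-1302258 - 172276) = -2151905 - 1474534 = -3626439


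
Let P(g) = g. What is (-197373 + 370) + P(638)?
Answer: -196365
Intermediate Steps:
(-197373 + 370) + P(638) = (-197373 + 370) + 638 = -197003 + 638 = -196365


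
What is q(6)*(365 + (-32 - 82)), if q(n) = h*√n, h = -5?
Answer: -1255*√6 ≈ -3074.1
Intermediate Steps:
q(n) = -5*√n
q(6)*(365 + (-32 - 82)) = (-5*√6)*(365 + (-32 - 82)) = (-5*√6)*(365 - 114) = -5*√6*251 = -1255*√6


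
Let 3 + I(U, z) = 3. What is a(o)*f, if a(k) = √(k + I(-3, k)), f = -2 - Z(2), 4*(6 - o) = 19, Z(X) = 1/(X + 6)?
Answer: -17*√5/16 ≈ -2.3758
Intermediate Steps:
I(U, z) = 0 (I(U, z) = -3 + 3 = 0)
Z(X) = 1/(6 + X)
o = 5/4 (o = 6 - ¼*19 = 6 - 19/4 = 5/4 ≈ 1.2500)
f = -17/8 (f = -2 - 1/(6 + 2) = -2 - 1/8 = -2 - 1*⅛ = -2 - ⅛ = -17/8 ≈ -2.1250)
a(k) = √k (a(k) = √(k + 0) = √k)
a(o)*f = √(5/4)*(-17/8) = (√5/2)*(-17/8) = -17*√5/16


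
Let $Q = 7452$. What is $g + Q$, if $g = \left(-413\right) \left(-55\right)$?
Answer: $30167$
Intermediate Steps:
$g = 22715$
$g + Q = 22715 + 7452 = 30167$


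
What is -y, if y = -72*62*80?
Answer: 357120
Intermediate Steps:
y = -357120 (y = -4464*80 = -357120)
-y = -1*(-357120) = 357120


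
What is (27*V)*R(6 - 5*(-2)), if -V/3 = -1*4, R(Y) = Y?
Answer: 5184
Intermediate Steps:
V = 12 (V = -(-3)*4 = -3*(-4) = 12)
(27*V)*R(6 - 5*(-2)) = (27*12)*(6 - 5*(-2)) = 324*(6 + 10) = 324*16 = 5184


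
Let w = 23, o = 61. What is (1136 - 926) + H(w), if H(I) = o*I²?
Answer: 32479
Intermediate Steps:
H(I) = 61*I²
(1136 - 926) + H(w) = (1136 - 926) + 61*23² = 210 + 61*529 = 210 + 32269 = 32479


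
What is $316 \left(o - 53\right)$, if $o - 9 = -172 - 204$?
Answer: $-132720$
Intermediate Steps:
$o = -367$ ($o = 9 - 376 = -367$)
$316 \left(o - 53\right) = 316 \left(-367 - 53\right) = 316 \left(-420\right) = -132720$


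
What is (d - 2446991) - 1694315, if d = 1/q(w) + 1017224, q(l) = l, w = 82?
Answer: -256174723/82 ≈ -3.1241e+6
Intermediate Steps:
d = 83412369/82 (d = 1/82 + 1017224 = 83412369/82 ≈ 1.0172e+6)
(d - 2446991) - 1694315 = (83412369/82 - 2446991) - 1694315 = -117240893/82 - 1694315 = -256174723/82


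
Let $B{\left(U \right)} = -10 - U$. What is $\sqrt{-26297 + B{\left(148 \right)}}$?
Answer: $i \sqrt{26455} \approx 162.65 i$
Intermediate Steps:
$\sqrt{-26297 + B{\left(148 \right)}} = \sqrt{-26297 - 158} = \sqrt{-26455} = i \sqrt{26455}$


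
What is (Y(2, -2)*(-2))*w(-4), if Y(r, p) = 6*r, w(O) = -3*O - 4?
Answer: -192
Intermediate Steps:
w(O) = -4 - 3*O
(Y(2, -2)*(-2))*w(-4) = ((6*2)*(-2))*(-4 - 3*(-4)) = (12*(-2))*(-4 + 12) = -24*8 = -192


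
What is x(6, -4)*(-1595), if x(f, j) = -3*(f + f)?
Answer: 57420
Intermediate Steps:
x(f, j) = -6*f
x(6, -4)*(-1595) = -6*6*(-1595) = -36*(-1595) = 57420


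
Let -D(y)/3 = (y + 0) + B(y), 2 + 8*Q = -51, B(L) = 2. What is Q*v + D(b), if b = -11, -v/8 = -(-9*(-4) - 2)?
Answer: -1775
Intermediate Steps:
v = 272 (v = -(-8)*(-9*(-4) - 2) = -(-8)*(36 - 2) = -(-8)*34 = -8*(-34) = 272)
Q = -53/8 (Q = -¼ + (⅛)*(-51) = -¼ - 51/8 = -53/8 ≈ -6.6250)
D(y) = -6 - 3*y (D(y) = -3*((y + 0) + 2) = -3*(y + 2) = -3*(2 + y) = -6 - 3*y)
Q*v + D(b) = -53/8*272 + (-6 - 3*(-11)) = -1802 + (-6 + 33) = -1802 + 27 = -1775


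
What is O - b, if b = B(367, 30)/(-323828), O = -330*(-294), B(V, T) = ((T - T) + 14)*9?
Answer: 15708896343/161914 ≈ 97020.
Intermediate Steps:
B(V, T) = 126 (B(V, T) = (0 + 14)*9 = 14*9 = 126)
O = 97020
b = -63/161914 (b = 126/(-323828) = 126*(-1/323828) = -63/161914 ≈ -0.00038910)
O - b = 97020 - 1*(-63/161914) = 97020 + 63/161914 = 15708896343/161914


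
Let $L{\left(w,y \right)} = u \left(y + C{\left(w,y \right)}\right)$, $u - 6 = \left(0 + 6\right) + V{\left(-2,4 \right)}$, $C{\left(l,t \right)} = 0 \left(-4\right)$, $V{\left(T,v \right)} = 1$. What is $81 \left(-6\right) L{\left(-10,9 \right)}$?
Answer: $-56862$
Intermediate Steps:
$C{\left(l,t \right)} = 0$
$u = 13$ ($u = 6 + \left(\left(0 + 6\right) + 1\right) = 6 + \left(6 + 1\right) = 6 + 7 = 13$)
$L{\left(w,y \right)} = 13 y$ ($L{\left(w,y \right)} = 13 \left(y + 0\right) = 13 y$)
$81 \left(-6\right) L{\left(-10,9 \right)} = 81 \left(-6\right) 13 \cdot 9 = \left(-486\right) 117 = -56862$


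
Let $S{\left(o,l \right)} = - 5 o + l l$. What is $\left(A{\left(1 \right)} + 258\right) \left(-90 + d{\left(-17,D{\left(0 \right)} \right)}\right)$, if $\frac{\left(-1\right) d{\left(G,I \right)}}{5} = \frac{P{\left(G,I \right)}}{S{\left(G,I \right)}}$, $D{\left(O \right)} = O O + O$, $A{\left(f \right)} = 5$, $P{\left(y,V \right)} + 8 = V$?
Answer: $- \frac{400286}{17} \approx -23546.0$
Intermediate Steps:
$P{\left(y,V \right)} = -8 + V$
$S{\left(o,l \right)} = l^{2} - 5 o$ ($S{\left(o,l \right)} = - 5 o + l^{2} = l^{2} - 5 o$)
$D{\left(O \right)} = O + O^{2}$ ($D{\left(O \right)} = O^{2} + O = O + O^{2}$)
$d{\left(G,I \right)} = - \frac{5 \left(-8 + I\right)}{I^{2} - 5 G}$ ($d{\left(G,I \right)} = - 5 \frac{-8 + I}{I^{2} - 5 G} = - \frac{5 \left(-8 + I\right)}{I^{2} - 5 G}$)
$\left(A{\left(1 \right)} + 258\right) \left(-90 + d{\left(-17,D{\left(0 \right)} \right)}\right) = \left(5 + 258\right) \left(-90 + \frac{5 \left(-8 + 0 \left(1 + 0\right)\right)}{- \left(0 \left(1 + 0\right)\right)^{2} + 5 \left(-17\right)}\right) = 263 \left(-90 + \frac{5 \left(-8 + 0 \cdot 1\right)}{- \left(0 \cdot 1\right)^{2} - 85}\right) = 263 \left(-90 + \frac{5 \left(-8 + 0\right)}{- 0^{2} - 85}\right) = 263 \left(-90 + 5 \frac{1}{\left(-1\right) 0 - 85} \left(-8\right)\right) = 263 \left(-90 + 5 \frac{1}{0 - 85} \left(-8\right)\right) = 263 \left(-90 + 5 \frac{1}{-85} \left(-8\right)\right) = 263 \left(-90 + 5 \left(- \frac{1}{85}\right) \left(-8\right)\right) = 263 \left(-90 + \frac{8}{17}\right) = 263 \left(- \frac{1522}{17}\right) = - \frac{400286}{17}$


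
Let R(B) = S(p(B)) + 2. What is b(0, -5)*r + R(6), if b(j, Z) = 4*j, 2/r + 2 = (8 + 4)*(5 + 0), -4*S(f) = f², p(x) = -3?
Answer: -¼ ≈ -0.25000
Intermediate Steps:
S(f) = -f²/4
r = 1/29 (r = 2/(-2 + (8 + 4)*(5 + 0)) = 2/(-2 + 12*5) = 2/(-2 + 60) = 2/58 = 2*(1/58) = 1/29 ≈ 0.034483)
R(B) = -¼ (R(B) = -¼*(-3)² + 2 = -¼*9 + 2 = -9/4 + 2 = -¼)
b(0, -5)*r + R(6) = (4*0)*(1/29) - ¼ = 0*(1/29) - ¼ = 0 - ¼ = -¼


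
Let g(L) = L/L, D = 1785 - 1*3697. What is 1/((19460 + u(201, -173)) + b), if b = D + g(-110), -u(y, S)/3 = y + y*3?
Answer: 1/15137 ≈ 6.6063e-5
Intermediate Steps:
D = -1912 (D = 1785 - 3697 = -1912)
u(y, S) = -12*y (u(y, S) = -3*(y + y*3) = -3*(y + 3*y) = -12*y)
g(L) = 1
b = -1911 (b = -1912 + 1 = -1911)
1/((19460 + u(201, -173)) + b) = 1/((19460 - 12*201) - 1911) = 1/((19460 - 2412) - 1911) = 1/(17048 - 1911) = 1/15137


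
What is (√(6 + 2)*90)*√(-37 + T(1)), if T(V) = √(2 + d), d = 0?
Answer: 180*√(-74 + 2*√2) ≈ 1518.5*I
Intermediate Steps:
T(V) = √2 (T(V) = √(2 + 0) = √2)
(√(6 + 2)*90)*√(-37 + T(1)) = (√(6 + 2)*90)*√(-37 + √2) = (√8*90)*√(-37 + √2) = ((2*√2)*90)*√(-37 + √2) = (180*√2)*√(-37 + √2) = 180*√2*√(-37 + √2)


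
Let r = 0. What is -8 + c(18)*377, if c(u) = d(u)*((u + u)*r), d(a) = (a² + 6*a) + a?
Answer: -8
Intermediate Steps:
d(a) = a² + 7*a
c(u) = 0 (c(u) = (u*(7 + u))*((u + u)*0) = (u*(7 + u))*((2*u)*0) = (u*(7 + u))*0 = 0)
-8 + c(18)*377 = -8 + 0*377 = -8 + 0 = -8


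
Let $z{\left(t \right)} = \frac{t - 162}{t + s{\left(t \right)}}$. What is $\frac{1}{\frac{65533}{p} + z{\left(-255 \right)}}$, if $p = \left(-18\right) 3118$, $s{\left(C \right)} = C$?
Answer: $- \frac{4770540}{1669687} \approx -2.8571$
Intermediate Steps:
$p = -56124$
$z{\left(t \right)} = \frac{-162 + t}{2 t}$ ($z{\left(t \right)} = \frac{t - 162}{t + t} = \frac{-162 + t}{2 t}$)
$\frac{1}{\frac{65533}{p} + z{\left(-255 \right)}} = \frac{1}{\frac{65533}{-56124} + \frac{-162 - 255}{2 \left(-255\right)}} = \frac{1}{65533 \left(- \frac{1}{56124}\right) + \frac{1}{2} \left(- \frac{1}{255}\right) \left(-417\right)} = \frac{1}{- \frac{65533}{56124} + \frac{139}{170}} = \frac{1}{- \frac{1669687}{4770540}} = - \frac{4770540}{1669687}$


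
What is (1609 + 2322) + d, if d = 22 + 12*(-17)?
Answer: 3749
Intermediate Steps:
d = -182 (d = 22 - 204 = -182)
(1609 + 2322) + d = (1609 + 2322) - 182 = 3931 - 182 = 3749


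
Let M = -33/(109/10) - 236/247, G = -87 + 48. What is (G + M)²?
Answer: 1339183587361/724847929 ≈ 1847.5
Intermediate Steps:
G = -39
M = -107234/26923 (M = -33/(109*(⅒)) - 236*1/247 = -33/109/10 - 236/247 = -33*10/109 - 236/247 = -330/109 - 236/247 = -107234/26923 ≈ -3.9830)
(G + M)² = (-39 - 107234/26923)² = (-1157231/26923)² = 1339183587361/724847929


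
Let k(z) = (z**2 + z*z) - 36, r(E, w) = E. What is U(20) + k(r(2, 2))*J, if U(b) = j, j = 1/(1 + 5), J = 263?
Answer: -44183/6 ≈ -7363.8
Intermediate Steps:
j = 1/6 ≈ 0.16667
U(b) = 1/6
k(z) = -36 + 2*z**2 (k(z) = (z**2 + z**2) - 36 = 2*z**2 - 36 = -36 + 2*z**2)
U(20) + k(r(2, 2))*J = 1/6 + (-36 + 2*2**2)*263 = 1/6 + (-36 + 2*4)*263 = 1/6 + (-36 + 8)*263 = 1/6 - 28*263 = 1/6 - 7364 = -44183/6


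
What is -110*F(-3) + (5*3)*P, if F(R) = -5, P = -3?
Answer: 505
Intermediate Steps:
-110*F(-3) + (5*3)*P = -110*(-5) + (5*3)*(-3) = 550 + 15*(-3) = 550 - 45 = 505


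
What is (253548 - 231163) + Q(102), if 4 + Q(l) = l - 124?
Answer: 22359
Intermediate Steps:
Q(l) = -128 + l (Q(l) = -4 + (l - 124) = -4 + (-124 + l) = -128 + l)
(253548 - 231163) + Q(102) = (253548 - 231163) + (-128 + 102) = 22385 - 26 = 22359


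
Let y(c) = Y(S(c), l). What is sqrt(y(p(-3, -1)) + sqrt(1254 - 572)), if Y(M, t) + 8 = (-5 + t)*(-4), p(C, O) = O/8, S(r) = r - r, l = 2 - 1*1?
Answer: sqrt(8 + sqrt(682)) ≈ 5.8408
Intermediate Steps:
l = 1 (l = 2 - 1 = 1)
S(r) = 0
p(C, O) = O/8 (p(C, O) = O*(1/8) = O/8)
Y(M, t) = 12 - 4*t (Y(M, t) = -8 + (-5 + t)*(-4) = -8 + (20 - 4*t) = 12 - 4*t)
y(c) = 8 (y(c) = 12 - 4*1 = 12 - 4 = 8)
sqrt(y(p(-3, -1)) + sqrt(1254 - 572)) = sqrt(8 + sqrt(1254 - 572)) = sqrt(8 + sqrt(682))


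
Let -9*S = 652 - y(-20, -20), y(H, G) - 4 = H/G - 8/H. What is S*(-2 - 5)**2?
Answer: -158417/45 ≈ -3520.4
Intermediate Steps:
y(H, G) = 4 - 8/H + H/G (y(H, G) = 4 + (H/G - 8/H) = 4 + (-8/H + H/G) = 4 - 8/H + H/G)
S = -3233/45 (S = -(652 - (4 - 8/(-20) - 20/(-20)))/9 = -(652 - (4 - 8*(-1/20) - 20*(-1/20)))/9 = -(652 - (4 + 2/5 + 1))/9 = -(652 - 1*27/5)/9 = -(652 - 27/5)/9 = -1/9*3233/5 = -3233/45 ≈ -71.844)
S*(-2 - 5)**2 = -3233*(-2 - 5)**2/45 = -3233/45*(-7)**2 = -3233/45*49 = -158417/45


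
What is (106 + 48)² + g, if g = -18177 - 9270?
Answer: -3731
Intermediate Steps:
g = -27447
(106 + 48)² + g = (106 + 48)² - 27447 = 154² - 27447 = 23716 - 27447 = -3731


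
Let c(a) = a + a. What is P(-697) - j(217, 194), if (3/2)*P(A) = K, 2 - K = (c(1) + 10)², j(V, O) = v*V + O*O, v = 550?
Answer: -471242/3 ≈ -1.5708e+5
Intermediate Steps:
c(a) = 2*a
j(V, O) = O² + 550*V (j(V, O) = 550*V + O*O = 550*V + O² = O² + 550*V)
K = -142 (K = 2 - (2*1 + 10)² = 2 - (2 + 10)² = 2 - 1*12² = 2 - 1*144 = 2 - 144 = -142)
P(A) = -284/3 (P(A) = (⅔)*(-142) = -284/3)
P(-697) - j(217, 194) = -284/3 - (194² + 550*217) = -284/3 - (37636 + 119350) = -284/3 - 1*156986 = -284/3 - 156986 = -471242/3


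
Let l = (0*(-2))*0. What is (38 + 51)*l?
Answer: 0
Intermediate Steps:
l = 0 (l = 0*0 = 0)
(38 + 51)*l = (38 + 51)*0 = 89*0 = 0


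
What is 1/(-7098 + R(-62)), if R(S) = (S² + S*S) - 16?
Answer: 1/574 ≈ 0.0017422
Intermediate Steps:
R(S) = -16 + 2*S² (R(S) = (S² + S²) - 16 = 2*S² - 16 = -16 + 2*S²)
1/(-7098 + R(-62)) = 1/(-7098 + (-16 + 2*(-62)²)) = 1/(-7098 + (-16 + 2*3844)) = 1/(-7098 + (-16 + 7688)) = 1/(-7098 + 7672) = 1/574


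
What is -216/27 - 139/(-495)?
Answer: -3821/495 ≈ -7.7192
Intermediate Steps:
-216/27 - 139/(-495) = -216*1/27 - 139*(-1/495) = -8 + 139/495 = -3821/495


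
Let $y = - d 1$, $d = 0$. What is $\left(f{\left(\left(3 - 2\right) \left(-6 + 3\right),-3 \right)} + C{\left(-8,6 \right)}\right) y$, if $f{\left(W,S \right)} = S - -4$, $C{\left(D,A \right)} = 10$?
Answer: $0$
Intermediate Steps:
$y = 0$ ($y = \left(-1\right) 0 \cdot 1 = 0 \cdot 1 = 0$)
$f{\left(W,S \right)} = 4 + S$ ($f{\left(W,S \right)} = S + 4 = 4 + S$)
$\left(f{\left(\left(3 - 2\right) \left(-6 + 3\right),-3 \right)} + C{\left(-8,6 \right)}\right) y = \left(\left(4 - 3\right) + 10\right) 0 = \left(1 + 10\right) 0 = 11 \cdot 0 = 0$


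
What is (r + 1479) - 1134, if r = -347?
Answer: -2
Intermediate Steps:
(r + 1479) - 1134 = (-347 + 1479) - 1134 = 1132 - 1134 = -2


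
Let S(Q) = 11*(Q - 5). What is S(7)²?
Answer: 484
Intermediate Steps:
S(Q) = -55 + 11*Q (S(Q) = 11*(-5 + Q) = -55 + 11*Q)
S(7)² = (-55 + 11*7)² = (-55 + 77)² = 22² = 484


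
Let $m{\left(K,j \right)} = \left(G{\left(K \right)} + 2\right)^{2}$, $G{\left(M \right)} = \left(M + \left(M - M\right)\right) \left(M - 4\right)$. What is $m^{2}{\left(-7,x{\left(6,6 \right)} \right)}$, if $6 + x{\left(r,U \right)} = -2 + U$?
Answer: $38950081$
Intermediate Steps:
$x{\left(r,U \right)} = -8 + U$ ($x{\left(r,U \right)} = -6 + \left(-2 + U\right) = -8 + U$)
$G{\left(M \right)} = M \left(-4 + M\right)$ ($G{\left(M \right)} = \left(M + 0\right) \left(-4 + M\right) = M \left(-4 + M\right)$)
$m{\left(K,j \right)} = \left(2 + K \left(-4 + K\right)\right)^{2}$ ($m{\left(K,j \right)} = \left(K \left(-4 + K\right) + 2\right)^{2} = \left(2 + K \left(-4 + K\right)\right)^{2}$)
$m^{2}{\left(-7,x{\left(6,6 \right)} \right)} = \left(\left(2 - 7 \left(-4 - 7\right)\right)^{2}\right)^{2} = \left(\left(2 - -77\right)^{2}\right)^{2} = \left(\left(2 + 77\right)^{2}\right)^{2} = \left(79^{2}\right)^{2} = 6241^{2} = 38950081$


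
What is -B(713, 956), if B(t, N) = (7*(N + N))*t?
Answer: -9542792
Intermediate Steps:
B(t, N) = 14*N*t (B(t, N) = (7*(2*N))*t = (14*N)*t = 14*N*t)
-B(713, 956) = -14*956*713 = -1*9542792 = -9542792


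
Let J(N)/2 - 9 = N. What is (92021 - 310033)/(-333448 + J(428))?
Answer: 109006/166287 ≈ 0.65553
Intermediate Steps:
J(N) = 18 + 2*N
(92021 - 310033)/(-333448 + J(428)) = (92021 - 310033)/(-333448 + (18 + 2*428)) = -218012/(-333448 + (18 + 856)) = -218012/(-333448 + 874) = -218012/(-332574) = -218012*(-1/332574) = 109006/166287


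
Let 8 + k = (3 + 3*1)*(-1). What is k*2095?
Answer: -29330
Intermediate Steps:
k = -14 (k = -8 + (3 + 3*1)*(-1) = -8 + (3 + 3)*(-1) = -8 + 6*(-1) = -8 - 6 = -14)
k*2095 = -14*2095 = -29330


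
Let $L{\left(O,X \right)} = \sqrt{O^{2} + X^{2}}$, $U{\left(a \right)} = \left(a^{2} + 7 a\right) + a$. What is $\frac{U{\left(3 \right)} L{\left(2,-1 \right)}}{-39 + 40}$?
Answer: $33 \sqrt{5} \approx 73.79$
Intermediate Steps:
$U{\left(a \right)} = a^{2} + 8 a$
$\frac{U{\left(3 \right)} L{\left(2,-1 \right)}}{-39 + 40} = \frac{3 \left(8 + 3\right) \sqrt{2^{2} + \left(-1\right)^{2}}}{-39 + 40} = \frac{3 \cdot 11 \sqrt{4 + 1}}{1} = 33 \sqrt{5} \cdot 1 = 33 \sqrt{5}$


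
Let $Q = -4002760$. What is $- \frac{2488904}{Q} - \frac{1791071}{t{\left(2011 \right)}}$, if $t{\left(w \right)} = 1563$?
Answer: $- \frac{895667149876}{782039235} \approx -1145.3$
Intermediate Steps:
$- \frac{2488904}{Q} - \frac{1791071}{t{\left(2011 \right)}} = - \frac{2488904}{-4002760} - \frac{1791071}{1563} = \left(-2488904\right) \left(- \frac{1}{4002760}\right) - \frac{1791071}{1563} = \frac{311113}{500345} - \frac{1791071}{1563} = - \frac{895667149876}{782039235}$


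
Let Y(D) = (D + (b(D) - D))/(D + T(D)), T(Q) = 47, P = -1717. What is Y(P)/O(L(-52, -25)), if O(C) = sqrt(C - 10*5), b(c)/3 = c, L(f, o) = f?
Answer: -101*I*sqrt(102)/3340 ≈ -0.3054*I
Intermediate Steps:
b(c) = 3*c
O(C) = sqrt(-50 + C) (O(C) = sqrt(C - 50) = sqrt(-50 + C))
Y(D) = 3*D/(47 + D) (Y(D) = (D + (3*D - D))/(D + 47) = (D + 2*D)/(47 + D) = (3*D)/(47 + D) = 3*D/(47 + D))
Y(P)/O(L(-52, -25)) = (3*(-1717)/(47 - 1717))/(sqrt(-50 - 52)) = (3*(-1717)/(-1670))/(sqrt(-102)) = (3*(-1717)*(-1/1670))/((I*sqrt(102))) = 5151*(-I*sqrt(102)/102)/1670 = -101*I*sqrt(102)/3340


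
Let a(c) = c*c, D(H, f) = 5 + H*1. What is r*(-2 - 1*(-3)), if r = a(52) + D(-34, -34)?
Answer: 2675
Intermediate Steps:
D(H, f) = 5 + H
a(c) = c**2
r = 2675 (r = 52**2 + (5 - 34) = 2704 - 29 = 2675)
r*(-2 - 1*(-3)) = 2675*(-2 - 1*(-3)) = 2675*(-2 + 3) = 2675*1 = 2675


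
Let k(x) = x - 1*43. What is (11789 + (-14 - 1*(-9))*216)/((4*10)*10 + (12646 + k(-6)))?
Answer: 10709/12997 ≈ 0.82396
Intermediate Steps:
k(x) = -43 + x (k(x) = x - 43 = -43 + x)
(11789 + (-14 - 1*(-9))*216)/((4*10)*10 + (12646 + k(-6))) = (11789 + (-14 - 1*(-9))*216)/((4*10)*10 + (12646 + (-43 - 6))) = (11789 + (-14 + 9)*216)/(40*10 + (12646 - 49)) = (11789 - 5*216)/(400 + 12597) = (11789 - 1080)/12997 = 10709*(1/12997) = 10709/12997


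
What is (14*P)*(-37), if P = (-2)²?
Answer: -2072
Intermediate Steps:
P = 4
(14*P)*(-37) = (14*4)*(-37) = 56*(-37) = -2072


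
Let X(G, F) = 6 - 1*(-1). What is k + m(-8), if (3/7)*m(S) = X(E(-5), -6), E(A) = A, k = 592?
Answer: 1825/3 ≈ 608.33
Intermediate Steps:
X(G, F) = 7 (X(G, F) = 6 + 1 = 7)
m(S) = 49/3 (m(S) = (7/3)*7 = 49/3)
k + m(-8) = 592 + 49/3 = 1825/3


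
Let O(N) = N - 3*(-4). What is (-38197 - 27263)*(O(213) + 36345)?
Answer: -2393872200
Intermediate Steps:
O(N) = 12 + N (O(N) = N + 12 = 12 + N)
(-38197 - 27263)*(O(213) + 36345) = (-38197 - 27263)*((12 + 213) + 36345) = -65460*(225 + 36345) = -65460*36570 = -2393872200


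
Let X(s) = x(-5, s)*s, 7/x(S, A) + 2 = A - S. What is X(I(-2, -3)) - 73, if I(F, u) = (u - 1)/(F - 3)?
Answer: -1359/19 ≈ -71.526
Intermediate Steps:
I(F, u) = (-1 + u)/(-3 + F)
x(S, A) = 7/(-2 + A - S) (x(S, A) = 7/(-2 + (A - S)) = 7/(-2 + A - S))
X(s) = 7*s/(3 + s) (X(s) = (7/(-2 + s - 1*(-5)))*s = (7/(-2 + s + 5))*s = (7/(3 + s))*s = 7*s/(3 + s))
X(I(-2, -3)) - 73 = 7*((-1 - 3)/(-3 - 2))/(3 + (-1 - 3)/(-3 - 2)) - 73 = 7*(-4/(-5))/(3 - 4/(-5)) - 73 = 7*(-1/5*(-4))/(3 - 1/5*(-4)) - 73 = 7*(4/5)/(3 + 4/5) - 73 = 7*(4/5)/(19/5) - 73 = 7*(4/5)*(5/19) - 73 = 28/19 - 73 = -1359/19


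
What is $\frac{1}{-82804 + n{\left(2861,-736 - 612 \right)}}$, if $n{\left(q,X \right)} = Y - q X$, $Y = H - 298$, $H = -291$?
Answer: $\frac{1}{3773235} \approx 2.6502 \cdot 10^{-7}$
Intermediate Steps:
$Y = -589$ ($Y = -291 - 298 = -589$)
$n{\left(q,X \right)} = -589 - X q$ ($n{\left(q,X \right)} = -589 - q X = -589 - X q$)
$\frac{1}{-82804 + n{\left(2861,-736 - 612 \right)}} = \frac{1}{-82804 - \left(589 + \left(-736 - 612\right) 2861\right)} = \frac{1}{-82804 - \left(589 - 3856628\right)} = \frac{1}{-82804 + \left(-589 + 3856628\right)} = \frac{1}{-82804 + 3856039} = \frac{1}{3773235}$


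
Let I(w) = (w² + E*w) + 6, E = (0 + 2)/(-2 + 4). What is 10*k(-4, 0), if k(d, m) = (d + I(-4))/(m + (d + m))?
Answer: -35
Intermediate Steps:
E = 1 (E = 2/2 = 2*(½) = 1)
I(w) = 6 + w + w² (I(w) = (w² + 1*w) + 6 = (w² + w) + 6 = (w + w²) + 6 = 6 + w + w²)
k(d, m) = (18 + d)/(d + 2*m) (k(d, m) = (d + (6 - 4 + (-4)²))/(m + (d + m)) = (d + (6 - 4 + 16))/(d + 2*m) = (d + 18)/(d + 2*m) = (18 + d)/(d + 2*m))
10*k(-4, 0) = 10*((18 - 4)/(-4 + 2*0)) = 10*(14/(-4 + 0)) = 10*(14/(-4)) = 10*(-¼*14) = 10*(-7/2) = -35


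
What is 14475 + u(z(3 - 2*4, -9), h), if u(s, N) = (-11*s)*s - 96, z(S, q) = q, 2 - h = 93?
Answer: 13488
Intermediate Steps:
h = -91 (h = 2 - 1*93 = 2 - 93 = -91)
u(s, N) = -96 - 11*s**2 (u(s, N) = -11*s**2 - 96 = -96 - 11*s**2)
14475 + u(z(3 - 2*4, -9), h) = 14475 + (-96 - 11*(-9)**2) = 14475 + (-96 - 11*81) = 14475 + (-96 - 891) = 14475 - 987 = 13488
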